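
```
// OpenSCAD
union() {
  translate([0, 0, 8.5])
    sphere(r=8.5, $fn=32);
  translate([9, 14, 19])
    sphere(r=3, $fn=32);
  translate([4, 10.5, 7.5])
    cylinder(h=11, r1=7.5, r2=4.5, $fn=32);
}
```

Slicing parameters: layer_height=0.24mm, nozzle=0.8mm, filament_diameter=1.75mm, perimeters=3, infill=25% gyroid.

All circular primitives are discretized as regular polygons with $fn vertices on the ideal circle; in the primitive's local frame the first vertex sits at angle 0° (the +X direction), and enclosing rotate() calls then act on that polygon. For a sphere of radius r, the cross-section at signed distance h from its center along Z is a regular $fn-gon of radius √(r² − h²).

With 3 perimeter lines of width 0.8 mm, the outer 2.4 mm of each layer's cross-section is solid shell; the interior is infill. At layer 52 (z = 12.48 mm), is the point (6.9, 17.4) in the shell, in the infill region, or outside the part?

At z = 12.48 mm: the r=8.5 sphere contributes a regular 32-gon of circumradius √(8.5²−3.98²) = 7.511; the sphere at (9, 14) is absent (|z−center|=6.520 > r=3); the cone at (4, 10.5) contributes a regular 32-gon of circumradius 6.142 (interpolated between r1=7.5 and r2=4.5 at t=0.453); Combining (union): the regions partially overlap (shared area 12.29 mm²), so overlapping operands fuse into one piece — 1 connected region. Overall, the cross-section is a single solid region. The nearest boundary edge runs (5.20, 16.52)→(6.35, 16.17); distance from the point to it = 1.34 mm. The point is not inside any of the regions above, so it lies outside the cross-section (1.34 mm from the nearest boundary).

outside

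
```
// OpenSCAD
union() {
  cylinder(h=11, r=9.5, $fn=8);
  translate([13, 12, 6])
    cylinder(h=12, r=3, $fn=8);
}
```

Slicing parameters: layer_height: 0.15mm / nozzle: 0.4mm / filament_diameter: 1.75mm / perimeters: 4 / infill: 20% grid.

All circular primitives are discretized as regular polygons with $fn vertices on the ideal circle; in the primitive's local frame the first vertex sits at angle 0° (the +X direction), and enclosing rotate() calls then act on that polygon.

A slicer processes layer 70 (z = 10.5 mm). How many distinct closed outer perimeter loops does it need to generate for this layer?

At z = 10.5 mm: the r=9.5 cylinder contributes a regular 8-gon of circumradius 9.5; the r=3 cylinder at (13, 12) gives a regular 8-gon of circumradius 3 (constant along its height); Merging all regions: the 2 present regions are separate (no shared area or edge), so areas and boundary lengths simply add and each stays a separate island — 2 connected regions. The result has 2 disconnected regions.

2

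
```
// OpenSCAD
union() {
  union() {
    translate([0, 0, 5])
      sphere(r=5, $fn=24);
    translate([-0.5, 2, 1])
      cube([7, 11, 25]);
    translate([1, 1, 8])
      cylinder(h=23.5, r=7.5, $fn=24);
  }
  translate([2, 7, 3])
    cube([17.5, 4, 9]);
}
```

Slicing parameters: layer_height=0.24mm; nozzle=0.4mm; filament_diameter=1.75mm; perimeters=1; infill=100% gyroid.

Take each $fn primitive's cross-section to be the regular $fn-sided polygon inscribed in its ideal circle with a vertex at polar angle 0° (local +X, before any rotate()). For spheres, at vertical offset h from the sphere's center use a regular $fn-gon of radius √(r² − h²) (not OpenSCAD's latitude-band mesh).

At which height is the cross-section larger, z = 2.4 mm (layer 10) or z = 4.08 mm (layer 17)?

layer 17 (z = 4.08 mm)

Layer 10 (z = 2.4): the r=5 sphere contributes a regular 24-gon of circumradius √(5²−2.6²) = 4.271 (area = (24/2)·4.271²·sin(360°/24) = 56.65 mm²); the cube at (-0.5, 2) is present — its section is the full 7×11 rectangle (area 77.00 mm²); the cylinder at (1, 1) is not intersected at this z (z outside [8, 31.5]); Merging all regions: the regions partially overlap — summed areas 133.65 mm² minus the doubly-counted overlap 7.12 mm² gives 126.53 mm² — area = 126.53 mm²; the cube at (2, 7) is absent (z outside [3, 12]); Taking the union: only the result so far is present, so the union is just that shape — area = 126.53 mm². So its area = 126.53 mm². Layer 17 (z = 4.08): the sphere: section is a regular 24-gon, circumradius = √(r²−h²) = √(5²−0.92²) = 4.915 (area = (24/2)·4.915²·sin(360°/24) = 75.02 mm²); the cube at (-0.5, 2) (footprint 7×11) is included at this height (area 77.00 mm²); the cylinder at (1, 1) does not reach this height (z outside [8, 31.5]); Merging all regions: the regions partially overlap — summed areas 152.02 mm² minus the doubly-counted overlap 10.70 mm² gives 141.31 mm² — area = 141.31 mm²; the cube at (2, 7) (footprint 17.5×4) is included at this height (area 70.00 mm²); Combining (union): the regions partially overlap — summed areas 211.31 mm² minus the doubly-counted overlap 18.00 mm² gives 193.31 mm² — area = 193.31 mm². So its area = 193.31 mm². Layer 17 is larger (193.31 vs 126.53 mm²).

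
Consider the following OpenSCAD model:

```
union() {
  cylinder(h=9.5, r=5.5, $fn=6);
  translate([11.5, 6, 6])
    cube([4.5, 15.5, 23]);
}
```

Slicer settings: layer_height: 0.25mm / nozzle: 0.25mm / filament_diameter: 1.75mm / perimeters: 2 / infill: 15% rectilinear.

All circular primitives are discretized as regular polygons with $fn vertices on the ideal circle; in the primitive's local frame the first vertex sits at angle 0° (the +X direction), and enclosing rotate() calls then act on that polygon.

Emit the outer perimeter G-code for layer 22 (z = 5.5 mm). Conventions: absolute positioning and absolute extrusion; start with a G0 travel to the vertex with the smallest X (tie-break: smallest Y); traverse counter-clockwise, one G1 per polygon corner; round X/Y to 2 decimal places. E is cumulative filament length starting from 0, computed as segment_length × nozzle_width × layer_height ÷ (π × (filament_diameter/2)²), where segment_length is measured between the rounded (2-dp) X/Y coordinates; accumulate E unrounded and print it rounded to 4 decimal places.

At z = 5.5 mm: the r=5.5 cylinder contributes a regular 6-gon of circumradius 5.5; the cube at (11.5, 6) does not reach this height (z outside [6, 29]); Taking the union: only the r=5.5 cylinder is present, so the union is just that shape — 1 connected region. The outline is a single polygon with 6 vertices. Extrusion per mm of travel: 0.25 × 0.25 / (π × 0.875²) = 0.025984. Accumulating E over each segment gives final E = 0.8572.

G0 X-5.50 Y0.00 Z5.50
G1 X-2.75 Y-4.76 E0.1428
G1 X2.75 Y-4.76 E0.2858
G1 X5.50 Y0.00 E0.4286
G1 X2.75 Y4.76 E0.5714
G1 X-2.75 Y4.76 E0.7144
G1 X-5.50 Y0.00 E0.8572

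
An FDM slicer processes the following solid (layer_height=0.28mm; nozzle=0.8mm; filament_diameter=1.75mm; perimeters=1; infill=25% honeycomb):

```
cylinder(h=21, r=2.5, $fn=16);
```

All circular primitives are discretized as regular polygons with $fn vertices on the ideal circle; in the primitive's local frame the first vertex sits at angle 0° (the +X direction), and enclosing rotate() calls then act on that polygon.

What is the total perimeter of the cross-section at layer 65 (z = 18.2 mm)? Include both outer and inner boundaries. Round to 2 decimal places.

15.61 mm

At z = 18.2 mm: the r=2.5 cylinder gives a regular 16-gon of circumradius 2.5 (constant along its height) (perimeter = 2·16·2.500·sin(180°/16) = 15.61 mm). Overall, the cross-section is a single solid region. Total boundary length (outer) = 15.61 mm.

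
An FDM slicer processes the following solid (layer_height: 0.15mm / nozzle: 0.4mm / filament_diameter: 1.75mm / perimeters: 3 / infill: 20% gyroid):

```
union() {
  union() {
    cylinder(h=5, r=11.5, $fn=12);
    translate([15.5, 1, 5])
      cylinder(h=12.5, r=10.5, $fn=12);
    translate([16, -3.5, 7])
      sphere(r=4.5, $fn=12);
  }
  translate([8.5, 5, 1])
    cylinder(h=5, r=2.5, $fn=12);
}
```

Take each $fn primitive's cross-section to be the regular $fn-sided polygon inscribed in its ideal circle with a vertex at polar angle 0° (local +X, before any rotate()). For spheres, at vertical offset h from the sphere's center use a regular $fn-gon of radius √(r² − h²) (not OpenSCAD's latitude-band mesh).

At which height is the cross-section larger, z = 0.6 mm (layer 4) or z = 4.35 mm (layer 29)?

layer 29 (z = 4.35 mm)

Layer 4 (z = 0.6): the r=11.5 cylinder contributes a regular 12-gon of circumradius 11.5 (area = (12/2)·11.500²·sin(360°/12) = 396.75 mm²); the cylinder at (15.5, 1) does not reach this height (z outside [5, 17.5]); the sphere at (16, -3.5) is absent (|z−center|=6.400 > r=4.5); Combining (union): only the r=11.5 cylinder is present, so the union is just that shape — area = 396.75 mm²; the cylinder at (8.5, 5) is not intersected at this z (z outside [1, 6]); Combining (union): only that combined region is present, so the union is just that shape — area = 396.75 mm². So its area = 396.75 mm². Layer 29 (z = 4.35): the r=11.5 cylinder gives a regular 12-gon of circumradius 11.5 (constant along its height) (area = (12/2)·11.500²·sin(360°/12) = 396.75 mm²); the cylinder at (15.5, 1) is not intersected at this z (z outside [5, 17.5]); the r=4.5 sphere at (16, -3.5) slices to a regular 12-gon of circumradius 3.637 (√(r²−h²) with h=2.65 from center) (area = (12/2)·3.637²·sin(360°/12) = 39.68 mm²); Combining (union): the 2 present regions are separate (no shared area or edge), so areas and boundary lengths simply add and each stays a separate island — area = 436.43 mm²; the r=2.5 cylinder at (8.5, 5) gives a regular 12-gon of circumradius 2.5 (constant along its height) (area = (12/2)·2.500²·sin(360°/12) = 18.75 mm²); Merging all regions: the regions partially overlap — summed areas 455.18 mm² minus the doubly-counted overlap 15.62 mm² gives 439.56 mm² — area = 439.56 mm². So its area = 439.56 mm². Layer 29 is larger (439.56 vs 396.75 mm²).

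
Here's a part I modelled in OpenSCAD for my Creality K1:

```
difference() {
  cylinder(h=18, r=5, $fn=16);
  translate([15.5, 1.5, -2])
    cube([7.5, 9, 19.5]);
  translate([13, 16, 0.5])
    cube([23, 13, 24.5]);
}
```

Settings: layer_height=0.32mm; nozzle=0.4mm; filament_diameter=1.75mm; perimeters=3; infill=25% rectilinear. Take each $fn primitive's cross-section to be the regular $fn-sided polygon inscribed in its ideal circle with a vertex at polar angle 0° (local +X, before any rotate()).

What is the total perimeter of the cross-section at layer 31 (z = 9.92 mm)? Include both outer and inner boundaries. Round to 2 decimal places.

31.21 mm

At z = 9.92 mm: the cylinder: section is a regular 16-gon, circumradius r=5 (perimeter = 2·16·5.000·sin(180°/16) = 31.21 mm); the cube at (15.5, 1.5) is present — its section is the full 7.5×9 rectangle (perimeter 33.00 mm); the 23×13 cube at (13, 16) contributes its full rectangle (perimeter 72.00 mm); Subtracting the remaining from the first: starting from the r=5 cylinder, the 7.5×9 cube at (15.5, 1.5) misses the remaining region (no effect); the 23×13 cube at (13, 16) misses the remaining region (no effect) — boundary = 31.21 mm. Overall, the cross-section is a single solid region. Total boundary length (outer) = 31.21 mm.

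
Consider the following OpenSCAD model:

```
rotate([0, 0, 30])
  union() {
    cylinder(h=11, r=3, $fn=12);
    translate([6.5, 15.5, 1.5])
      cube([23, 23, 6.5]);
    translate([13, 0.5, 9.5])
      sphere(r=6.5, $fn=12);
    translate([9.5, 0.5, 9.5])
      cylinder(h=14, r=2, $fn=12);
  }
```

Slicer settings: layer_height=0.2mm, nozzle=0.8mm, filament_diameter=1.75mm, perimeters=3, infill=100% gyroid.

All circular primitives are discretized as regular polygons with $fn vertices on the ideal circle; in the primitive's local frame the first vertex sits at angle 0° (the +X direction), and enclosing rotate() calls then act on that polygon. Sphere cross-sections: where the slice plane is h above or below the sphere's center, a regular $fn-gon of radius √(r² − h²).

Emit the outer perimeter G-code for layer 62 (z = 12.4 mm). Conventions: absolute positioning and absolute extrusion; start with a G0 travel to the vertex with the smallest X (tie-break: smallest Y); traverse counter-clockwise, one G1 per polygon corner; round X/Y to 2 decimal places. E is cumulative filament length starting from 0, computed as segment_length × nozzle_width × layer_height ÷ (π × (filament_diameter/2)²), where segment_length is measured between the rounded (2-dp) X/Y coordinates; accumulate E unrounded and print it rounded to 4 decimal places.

At z = 12.4 mm: the cylinder does not reach this height (z outside [0, 11]); the cube at (6.5, 15.5) is not intersected at this z (z outside [1.5, 8]); the sphere at (13, 0.5): section is a regular 12-gon, circumradius = √(r²−h²) = √(6.5²−2.9²) = 5.817; the r=2 cylinder at (9.5, 0.5) gives a regular 12-gon of circumradius 2 (constant along its height); Combining (union): the r=2 cylinder at (9.5, 0.5) lies entirely inside the r=6.5 sphere at (13, 0.5), so the union is just the r=6.5 sphere at (13, 0.5) — 1 connected region; (whole slice rotated 30° about Z — lengths, areas and connectivity unchanged). The outline is a single polygon with 12 vertices. Extrusion per mm of travel: 0.8 × 0.2 / (π × 0.875²) = 0.066520. Accumulating E over each segment gives final E = 2.4038.

G0 X5.19 Y6.93 Z12.40
G1 X5.97 Y4.02 E0.2004
G1 X8.10 Y1.90 E0.4003
G1 X11.01 Y1.12 E0.6007
G1 X13.92 Y1.90 E0.8011
G1 X16.05 Y4.02 E1.0010
G1 X16.83 Y6.93 E1.2014
G1 X16.05 Y9.84 E1.4019
G1 X13.92 Y11.97 E1.6022
G1 X11.01 Y12.75 E1.8026
G1 X8.10 Y11.97 E2.0030
G1 X5.97 Y9.84 E2.2034
G1 X5.19 Y6.93 E2.4038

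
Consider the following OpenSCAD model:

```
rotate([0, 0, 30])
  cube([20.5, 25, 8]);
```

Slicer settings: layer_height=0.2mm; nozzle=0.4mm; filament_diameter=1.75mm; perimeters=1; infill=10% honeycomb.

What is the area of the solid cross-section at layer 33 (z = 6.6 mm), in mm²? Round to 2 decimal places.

512.50 mm²

At z = 6.6 mm: the cube is present — its section is the full 20.5×25 rectangle (area 512.50 mm²); (whole slice rotated 30° about Z — lengths, areas and connectivity unchanged). Overall, the cross-section is a single solid region. Net area = 512.50 mm².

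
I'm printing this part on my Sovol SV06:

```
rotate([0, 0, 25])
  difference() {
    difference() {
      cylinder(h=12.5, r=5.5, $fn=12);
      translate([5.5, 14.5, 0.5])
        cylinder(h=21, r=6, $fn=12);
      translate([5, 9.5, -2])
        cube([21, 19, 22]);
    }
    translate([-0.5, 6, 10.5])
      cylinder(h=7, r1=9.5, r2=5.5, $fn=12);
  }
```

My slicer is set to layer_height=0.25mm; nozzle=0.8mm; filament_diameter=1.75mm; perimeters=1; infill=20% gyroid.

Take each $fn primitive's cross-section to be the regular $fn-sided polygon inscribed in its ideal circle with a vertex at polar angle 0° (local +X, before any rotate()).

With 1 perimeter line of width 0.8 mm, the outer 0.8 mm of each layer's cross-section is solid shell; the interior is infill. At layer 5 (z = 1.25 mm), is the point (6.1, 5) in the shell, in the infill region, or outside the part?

At z = 1.25 mm: the r=5.5 cylinder gives a regular 12-gon of circumradius 5.5 (constant along its height); the r=6 cylinder at (5.5, 14.5) contributes a regular 12-gon of circumradius 6; the cube at (5, 9.5) (footprint 21×19) is included at this height; Subtracting the remaining from the first: starting from the r=5.5 cylinder, the r=6 cylinder at (5.5, 14.5) misses the remaining region (no effect); the 21×19 cube at (5, 9.5) misses the remaining region (no effect) — 1 connected region; the cone at (-0.5, 6) is not intersected at this z (z outside [10.5, 17.5]); Subtracting the remaining from the first: none of the subtracted shapes is present at this height, so that combined region is unchanged — 1 connected region; (whole slice rotated 25° about Z — lengths, areas and connectivity unchanged). Overall, the cross-section is a single solid region. Undo the 25° rotation: the query point maps to (7.642, 1.954) in the un-rotated model frame. The nearest boundary edge runs (4.76, 2.75)→(5.50, 0.00); distance from the point to it = 2.57 mm. The point is not inside any of the regions above, so it lies outside the cross-section (2.57 mm from the nearest boundary).

outside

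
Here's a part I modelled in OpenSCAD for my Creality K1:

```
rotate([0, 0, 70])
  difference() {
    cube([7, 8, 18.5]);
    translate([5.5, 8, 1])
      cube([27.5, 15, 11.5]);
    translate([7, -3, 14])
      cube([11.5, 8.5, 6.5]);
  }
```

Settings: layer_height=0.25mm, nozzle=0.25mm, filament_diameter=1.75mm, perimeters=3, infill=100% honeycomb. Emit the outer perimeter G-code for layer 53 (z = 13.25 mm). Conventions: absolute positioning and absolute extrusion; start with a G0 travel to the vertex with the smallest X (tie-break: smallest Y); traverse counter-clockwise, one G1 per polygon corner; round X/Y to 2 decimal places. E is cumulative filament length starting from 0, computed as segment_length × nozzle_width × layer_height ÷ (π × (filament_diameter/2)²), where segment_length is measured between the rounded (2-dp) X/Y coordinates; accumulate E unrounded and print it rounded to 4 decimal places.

G0 X-7.52 Y2.74 Z13.25
G1 X0.00 Y0.00 E0.2080
G1 X2.39 Y6.58 E0.3899
G1 X-5.12 Y9.31 E0.5975
G1 X-7.52 Y2.74 E0.7793

At z = 13.25 mm: the 7×8 cube contributes its full rectangle; the cube at (5.5, 8) is absent (z outside [1, 12.5]); the cube at (7, -3) is not intersected at this z (z outside [14, 20.5]); Taking the first minus the rest: none of the subtracted shapes is present at this height, so the 7×8 cube is unchanged — 1 connected region; (rotated 70° about Z; rotation is an isometry so areas/perimeters/island counts are preserved). The outline is a single polygon with 4 vertices. Extrusion per mm of travel: 0.25 × 0.25 / (π × 0.875²) = 0.025984. Accumulating E over each segment gives final E = 0.7793.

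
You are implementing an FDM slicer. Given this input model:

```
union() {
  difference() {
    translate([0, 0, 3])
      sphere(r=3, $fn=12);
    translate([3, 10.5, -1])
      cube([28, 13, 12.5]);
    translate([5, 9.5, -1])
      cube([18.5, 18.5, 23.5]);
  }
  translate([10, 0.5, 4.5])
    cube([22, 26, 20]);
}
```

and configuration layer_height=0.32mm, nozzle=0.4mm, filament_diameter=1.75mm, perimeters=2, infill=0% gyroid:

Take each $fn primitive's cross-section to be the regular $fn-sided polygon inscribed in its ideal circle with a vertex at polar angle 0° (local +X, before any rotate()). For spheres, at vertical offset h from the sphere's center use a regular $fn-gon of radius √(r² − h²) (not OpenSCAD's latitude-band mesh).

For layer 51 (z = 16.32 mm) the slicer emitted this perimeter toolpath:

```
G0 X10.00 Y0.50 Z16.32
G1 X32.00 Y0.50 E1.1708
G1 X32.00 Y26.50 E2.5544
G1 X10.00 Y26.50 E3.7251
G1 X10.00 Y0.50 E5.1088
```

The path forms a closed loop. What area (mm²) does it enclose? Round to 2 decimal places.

Apply the shoelace formula to the sequence of (X, Y) vertices; enclosed area = 572.00 mm².

572.00 mm²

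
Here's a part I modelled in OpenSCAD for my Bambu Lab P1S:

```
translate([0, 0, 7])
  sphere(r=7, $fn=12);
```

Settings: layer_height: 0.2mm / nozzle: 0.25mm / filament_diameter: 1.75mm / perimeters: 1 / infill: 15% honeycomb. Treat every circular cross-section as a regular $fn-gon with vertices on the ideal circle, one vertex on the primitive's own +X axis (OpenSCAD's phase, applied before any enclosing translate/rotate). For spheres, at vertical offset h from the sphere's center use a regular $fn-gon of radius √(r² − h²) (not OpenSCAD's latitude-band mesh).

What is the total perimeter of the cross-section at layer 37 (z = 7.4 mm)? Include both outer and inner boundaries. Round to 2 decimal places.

At z = 7.4 mm: the r=7 sphere slices to a regular 12-gon of circumradius 6.989 (√(r²−h²) with h=0.4 from center) (perimeter = 2·12·6.989·sin(180°/12) = 43.41 mm). Overall, the cross-section is a single solid region. Total boundary length (outer) = 43.41 mm.

43.41 mm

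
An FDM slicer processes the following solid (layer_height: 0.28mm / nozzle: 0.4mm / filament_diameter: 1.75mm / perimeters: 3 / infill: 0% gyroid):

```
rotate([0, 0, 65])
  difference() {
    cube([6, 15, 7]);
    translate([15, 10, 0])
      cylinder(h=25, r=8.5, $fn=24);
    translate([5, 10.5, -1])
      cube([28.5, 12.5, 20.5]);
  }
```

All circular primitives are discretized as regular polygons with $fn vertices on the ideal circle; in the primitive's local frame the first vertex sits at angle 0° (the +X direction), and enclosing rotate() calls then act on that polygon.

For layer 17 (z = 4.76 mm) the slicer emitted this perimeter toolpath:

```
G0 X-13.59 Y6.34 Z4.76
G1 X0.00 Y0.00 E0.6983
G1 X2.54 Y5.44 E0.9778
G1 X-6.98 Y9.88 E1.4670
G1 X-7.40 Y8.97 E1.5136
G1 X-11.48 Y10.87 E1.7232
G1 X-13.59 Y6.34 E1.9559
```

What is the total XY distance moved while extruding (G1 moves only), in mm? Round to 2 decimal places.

Sum the Euclidean lengths of each G1 segment: total = 42.00 mm.

42.00 mm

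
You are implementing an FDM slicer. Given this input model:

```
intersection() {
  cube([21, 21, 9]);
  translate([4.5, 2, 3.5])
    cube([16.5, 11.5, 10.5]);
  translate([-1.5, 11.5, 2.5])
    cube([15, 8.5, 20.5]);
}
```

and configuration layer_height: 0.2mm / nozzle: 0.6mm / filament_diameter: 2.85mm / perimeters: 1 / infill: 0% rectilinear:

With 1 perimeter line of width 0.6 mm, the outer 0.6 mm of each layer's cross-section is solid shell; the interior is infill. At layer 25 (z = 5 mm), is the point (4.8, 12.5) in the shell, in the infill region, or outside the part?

At z = 5 mm: the 21×21 cube contributes its full rectangle; the 16.5×11.5 cube at (4.5, 2) contributes its full rectangle; the cube at (-1.5, 11.5) is present — its section is the full 15×8.5 rectangle; Keeping only the common overlap: the 16.5×11.5 cube at (4.5, 2) lies inside the 21×21 cube, so the common part is the 16.5×11.5 cube at (4.5, 2) itself; the 15×8.5 cube at (-1.5, 11.5) partially overlaps the running intersection; clipping to the common part keeps 18.00 mm² — 1 connected region. Overall, the cross-section is a single solid region. The nearest boundary edge runs (4.50, 11.50)→(4.50, 13.50); distance from the point to it = 0.30 mm. The point is inside the cross-section, 0.30 mm from the nearest boundary — within the 0.6 mm shell band (1 × 0.6).

shell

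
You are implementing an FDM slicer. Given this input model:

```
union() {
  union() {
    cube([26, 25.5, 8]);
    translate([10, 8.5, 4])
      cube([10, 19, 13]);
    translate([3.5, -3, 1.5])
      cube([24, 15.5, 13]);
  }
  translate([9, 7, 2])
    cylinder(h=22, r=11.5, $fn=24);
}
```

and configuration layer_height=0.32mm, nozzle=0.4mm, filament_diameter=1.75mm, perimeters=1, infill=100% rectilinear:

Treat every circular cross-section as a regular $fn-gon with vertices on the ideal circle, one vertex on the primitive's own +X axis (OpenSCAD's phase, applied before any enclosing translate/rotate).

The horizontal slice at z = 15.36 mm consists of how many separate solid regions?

At z = 15.36 mm: the cube is not intersected at this z (z outside [0, 8]); the 10×19 cube at (10, 8.5) contributes its full rectangle; the cube at (3.5, -3) is not intersected at this z (z outside [1.5, 14.5]); Combining (union): only the 10×19 cube at (10, 8.5) is present, so the union is just that shape — 1 connected region; the r=11.5 cylinder at (9, 7) gives a regular 24-gon of circumradius 11.5 (constant along its height); Combining (union): the regions partially overlap (shared area 75.33 mm²), so overlapping operands fuse into one piece — 1 connected region. The result has 1 disconnected region.

1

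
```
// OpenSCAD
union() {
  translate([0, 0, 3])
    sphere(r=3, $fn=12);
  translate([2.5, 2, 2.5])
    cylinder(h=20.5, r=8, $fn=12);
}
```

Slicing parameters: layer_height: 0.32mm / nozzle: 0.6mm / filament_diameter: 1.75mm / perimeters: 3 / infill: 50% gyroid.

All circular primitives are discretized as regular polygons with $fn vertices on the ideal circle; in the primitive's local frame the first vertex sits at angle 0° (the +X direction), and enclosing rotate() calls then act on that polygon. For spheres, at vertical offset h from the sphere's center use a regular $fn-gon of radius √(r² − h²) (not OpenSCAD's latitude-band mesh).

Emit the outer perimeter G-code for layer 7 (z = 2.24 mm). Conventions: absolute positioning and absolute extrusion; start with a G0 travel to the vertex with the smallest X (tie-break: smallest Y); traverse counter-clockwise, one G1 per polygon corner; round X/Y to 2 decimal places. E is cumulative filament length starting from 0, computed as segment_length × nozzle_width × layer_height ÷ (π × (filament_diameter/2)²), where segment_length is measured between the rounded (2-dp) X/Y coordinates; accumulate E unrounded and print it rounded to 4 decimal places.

G0 X-2.90 Y0.00 Z2.24
G1 X-2.51 Y-1.45 E0.1199
G1 X-1.45 Y-2.51 E0.2395
G1 X0.00 Y-2.90 E0.3594
G1 X1.45 Y-2.51 E0.4792
G1 X2.51 Y-1.45 E0.5989
G1 X2.90 Y0.00 E0.7188
G1 X2.51 Y1.45 E0.8386
G1 X1.45 Y2.51 E0.9583
G1 X0.00 Y2.90 E1.0781
G1 X-1.45 Y2.51 E1.1980
G1 X-2.51 Y1.45 E1.3177
G1 X-2.90 Y0.00 E1.4375

At z = 2.24 mm: the r=3 sphere contributes a regular 12-gon of circumradius √(3²−0.76²) = 2.902; the cylinder at (2.5, 2) is absent (z outside [2.5, 23]); Taking the union: only the r=3 sphere is present, so the union is just that shape — 1 connected region. The outline is a single polygon with 12 vertices. Extrusion per mm of travel: 0.6 × 0.32 / (π × 0.875²) = 0.079824. Accumulating E over each segment gives final E = 1.4375.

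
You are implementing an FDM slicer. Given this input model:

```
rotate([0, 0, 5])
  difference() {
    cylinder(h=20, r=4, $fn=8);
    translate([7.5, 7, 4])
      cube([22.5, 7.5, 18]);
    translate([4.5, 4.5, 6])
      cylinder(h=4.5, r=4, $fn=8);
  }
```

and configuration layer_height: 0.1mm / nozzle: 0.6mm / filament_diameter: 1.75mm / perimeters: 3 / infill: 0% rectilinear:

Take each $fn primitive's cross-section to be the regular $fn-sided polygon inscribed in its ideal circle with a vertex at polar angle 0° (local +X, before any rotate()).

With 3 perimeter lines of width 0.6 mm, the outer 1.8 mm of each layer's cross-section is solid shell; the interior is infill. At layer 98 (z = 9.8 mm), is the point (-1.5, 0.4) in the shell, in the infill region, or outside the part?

At z = 9.8 mm: the r=4 cylinder gives a regular 8-gon of circumradius 4 (constant along its height); the 22.5×7.5 cube at (7.5, 7) contributes its full rectangle; the r=4 cylinder at (4.5, 4.5) gives a regular 8-gon of circumradius 4 (constant along its height); Subtracting the remaining from the first: starting from the r=4 cylinder, the 22.5×7.5 cube at (7.5, 7) misses the remaining region (no effect); the r=4 cylinder at (4.5, 4.5) partially overlaps it — only the 3.23 mm² overlap (of its 45.25 mm²) is removed, clipping the outline — 1 connected region; (whole slice rotated 5° about Z — lengths, areas and connectivity unchanged). Overall, the cross-section is a single solid region. Undo the 5° rotation: the query point maps to (-1.459, 0.529) in the un-rotated model frame. The nearest boundary edge runs (-4.00, 0.00)→(-2.83, 2.83); distance from the point to it = 2.14 mm. The point is inside the cross-section and 2.14 mm from the nearest boundary — more than the 1.8 mm shell width (3 × 0.6), so it's in the infill interior.

infill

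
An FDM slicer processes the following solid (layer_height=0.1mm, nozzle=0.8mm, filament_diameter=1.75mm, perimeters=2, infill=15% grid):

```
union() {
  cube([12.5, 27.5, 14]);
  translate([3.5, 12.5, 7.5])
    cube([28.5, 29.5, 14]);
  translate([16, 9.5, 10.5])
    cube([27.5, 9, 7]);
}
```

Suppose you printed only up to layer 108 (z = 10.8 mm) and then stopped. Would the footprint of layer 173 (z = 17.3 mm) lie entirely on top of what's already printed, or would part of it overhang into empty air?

entirely on top

Compare the two slices. At z = 10.8: the cube (footprint 12.5×27.5) is included at this height (area 343.75 mm²); the cube at (3.5, 12.5) (footprint 28.5×29.5) is included at this height (area 840.75 mm²); the cube at (16, 9.5) is present — its section is the full 27.5×9 rectangle (area 247.50 mm²); Merging all regions: the regions partially overlap — summed areas 1432.00 mm² minus the doubly-counted overlap 231.00 mm² gives 1201.00 mm² — area = 1201.00 mm². At z = 17.3: the cube does not reach this height (z outside [0, 14]); the cube at (3.5, 12.5) is present — its section is the full 28.5×29.5 rectangle (area 840.75 mm²); the cube at (16, 9.5) (footprint 27.5×9) is included at this height (area 247.50 mm²); Combining (union): the regions partially overlap — summed areas 1088.25 mm² minus the doubly-counted overlap 96.00 mm² gives 992.25 mm² — area = 992.25 mm². Checking containment: the cross-section at z = 17.3 is a subset of the cross-section at z = 10.8.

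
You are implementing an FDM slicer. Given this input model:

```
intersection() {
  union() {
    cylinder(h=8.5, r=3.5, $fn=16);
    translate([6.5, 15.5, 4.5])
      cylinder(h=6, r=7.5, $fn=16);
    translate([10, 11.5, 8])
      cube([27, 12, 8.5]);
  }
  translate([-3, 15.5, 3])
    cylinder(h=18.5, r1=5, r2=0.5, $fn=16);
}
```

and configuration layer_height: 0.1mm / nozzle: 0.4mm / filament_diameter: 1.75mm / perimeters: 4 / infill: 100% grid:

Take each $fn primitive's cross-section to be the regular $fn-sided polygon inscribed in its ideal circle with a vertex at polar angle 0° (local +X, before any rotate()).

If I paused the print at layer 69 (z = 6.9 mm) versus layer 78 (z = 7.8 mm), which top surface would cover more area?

Layer 69 (z = 6.9): the cylinder: section is a regular 16-gon, circumradius r=3.5 (area = (16/2)·3.500²·sin(360°/16) = 37.50 mm²); the r=7.5 cylinder at (6.5, 15.5) gives a regular 16-gon of circumradius 7.5 (constant along its height) (area = (16/2)·7.500²·sin(360°/16) = 172.21 mm²); the cube at (10, 11.5) is absent (z outside [8, 16.5]); Combining (union): the 2 present regions are separate (no shared area or edge), so areas and boundary lengths simply add and each stays a separate island — area = 209.71 mm²; the cone at (-3, 15.5) contributes a regular 16-gon of circumradius 4.051 (interpolated between r1=5 and r2=0.5 at t=0.211) (area = (16/2)·4.051²·sin(360°/16) = 50.25 mm²); After intersecting: the cone at (-3, 15.5) partially overlaps that combined region; clipping to the common part keeps 7.72 mm² — area = 7.72 mm². So its area = 7.72 mm². Layer 78 (z = 7.8): the r=3.5 cylinder gives a regular 16-gon of circumradius 3.5 (constant along its height) (area = (16/2)·3.500²·sin(360°/16) = 37.50 mm²); the r=7.5 cylinder at (6.5, 15.5) gives a regular 16-gon of circumradius 7.5 (constant along its height) (area = (16/2)·7.500²·sin(360°/16) = 172.21 mm²); the cube at (10, 11.5) is not intersected at this z (z outside [8, 16.5]); Merging all regions: the 2 present regions are separate (no shared area or edge), so areas and boundary lengths simply add and each stays a separate island — area = 209.71 mm²; the cone at (-3, 15.5) contributes a regular 16-gon of circumradius 3.832 (interpolated between r1=5 and r2=0.5 at t=0.259) (area = (16/2)·3.832²·sin(360°/16) = 44.97 mm²); After intersecting: the cone at (-3, 15.5) partially overlaps the result so far; clipping to the common part keeps 6.30 mm² — area = 6.30 mm². So its area = 6.30 mm². Layer 69 is larger (7.72 vs 6.30 mm²).

layer 69 (z = 6.9 mm)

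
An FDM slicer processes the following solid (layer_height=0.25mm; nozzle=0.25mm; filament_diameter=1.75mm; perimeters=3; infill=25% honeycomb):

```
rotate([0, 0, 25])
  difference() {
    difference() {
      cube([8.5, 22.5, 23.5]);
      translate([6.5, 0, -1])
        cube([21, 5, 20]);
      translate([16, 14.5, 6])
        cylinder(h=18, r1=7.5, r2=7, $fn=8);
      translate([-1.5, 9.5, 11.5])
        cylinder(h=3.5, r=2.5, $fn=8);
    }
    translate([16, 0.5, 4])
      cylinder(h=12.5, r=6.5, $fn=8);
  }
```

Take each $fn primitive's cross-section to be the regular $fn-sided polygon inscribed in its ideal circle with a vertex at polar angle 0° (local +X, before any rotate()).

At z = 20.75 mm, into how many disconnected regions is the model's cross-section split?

1

At z = 20.75 mm: the cube is present — its section is the full 8.5×22.5 rectangle; the cube at (6.5, 0) is not intersected at this z (z outside [-1, 19]); the cone at (16, 14.5): at t=0.819 of its height the radius interpolates to r₁+(r₂−r₁)t = 7.090, giving a regular 8-gon of that circumradius; the cylinder at (-1.5, 9.5) does not reach this height (z outside [11.5, 15]); Subtracting the remaining from the first: starting from the 8.5×22.5 cube, the cone at (16, 14.5) misses the remaining region (no effect) — 1 connected region; the cylinder at (16, 0.5) does not reach this height (z outside [4, 16.5]); Subtracting the remaining from the first: none of the subtracted shapes is present at this height, so the result so far is unchanged — 1 connected region; (rotated 25° about Z; rotation is an isometry so areas/perimeters/island counts are preserved). The result has 1 disconnected region.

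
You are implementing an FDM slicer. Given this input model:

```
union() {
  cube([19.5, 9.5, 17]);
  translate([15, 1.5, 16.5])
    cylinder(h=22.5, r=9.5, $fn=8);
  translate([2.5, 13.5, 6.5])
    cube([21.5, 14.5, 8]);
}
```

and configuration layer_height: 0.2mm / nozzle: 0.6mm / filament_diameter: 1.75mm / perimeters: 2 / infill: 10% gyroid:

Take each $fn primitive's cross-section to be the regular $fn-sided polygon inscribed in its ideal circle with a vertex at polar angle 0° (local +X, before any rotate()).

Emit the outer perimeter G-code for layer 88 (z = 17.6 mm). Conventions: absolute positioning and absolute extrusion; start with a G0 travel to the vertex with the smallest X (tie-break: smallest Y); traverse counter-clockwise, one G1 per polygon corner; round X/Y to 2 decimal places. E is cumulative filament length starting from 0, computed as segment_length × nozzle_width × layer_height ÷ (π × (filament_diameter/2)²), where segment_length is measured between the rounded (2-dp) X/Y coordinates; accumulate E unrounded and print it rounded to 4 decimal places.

At z = 17.6 mm: the cube does not reach this height (z outside [0, 17]); the cylinder at (15, 1.5): section is a regular 8-gon, circumradius r=9.5; the cube at (2.5, 13.5) is not intersected at this z (z outside [6.5, 14.5]); Taking the union: only the r=9.5 cylinder at (15, 1.5) is present, so the union is just that shape — 1 connected region. The outline is a single polygon with 8 vertices. Extrusion per mm of travel: 0.6 × 0.2 / (π × 0.875²) = 0.049890. Accumulating E over each segment gives final E = 2.9025.

G0 X5.50 Y1.50 Z17.60
G1 X8.28 Y-5.22 E0.3628
G1 X15.00 Y-8.00 E0.7256
G1 X21.72 Y-5.22 E1.0885
G1 X24.50 Y1.50 E1.4513
G1 X21.72 Y8.22 E1.8141
G1 X15.00 Y11.00 E2.1769
G1 X8.28 Y8.22 E2.5397
G1 X5.50 Y1.50 E2.9025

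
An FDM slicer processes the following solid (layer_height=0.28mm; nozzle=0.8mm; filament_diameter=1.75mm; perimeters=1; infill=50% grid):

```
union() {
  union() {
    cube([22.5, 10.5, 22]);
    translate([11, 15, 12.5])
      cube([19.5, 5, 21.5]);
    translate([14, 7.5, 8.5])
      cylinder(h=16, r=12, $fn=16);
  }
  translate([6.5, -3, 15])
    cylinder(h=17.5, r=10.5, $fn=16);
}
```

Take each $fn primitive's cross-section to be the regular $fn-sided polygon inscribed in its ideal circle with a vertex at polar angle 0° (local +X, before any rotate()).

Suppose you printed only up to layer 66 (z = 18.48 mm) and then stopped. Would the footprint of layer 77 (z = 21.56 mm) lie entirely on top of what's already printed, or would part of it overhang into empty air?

entirely on top

Compare the two slices. At z = 18.48: the 22.5×10.5 cube contributes its full rectangle (area 236.25 mm²); the cube at (11, 15) (footprint 19.5×5) is included at this height (area 97.50 mm²); the r=12 cylinder at (14, 7.5) gives a regular 16-gon of circumradius 12 (constant along its height) (area = (16/2)·12.000²·sin(360°/16) = 440.85 mm²); Taking the union: the regions partially overlap — summed areas 774.60 mm² minus the doubly-counted overlap 247.17 mm² gives 527.43 mm² — area = 527.43 mm²; the r=10.5 cylinder at (6.5, -3) contributes a regular 16-gon of circumradius 10.5 (area = (16/2)·10.500²·sin(360°/16) = 337.53 mm²); Combining (union): the regions partially overlap — summed areas 864.96 mm² minus the doubly-counted overlap 136.30 mm² gives 728.66 mm² — area = 728.66 mm². At z = 21.56: the 22.5×10.5 cube contributes its full rectangle (area 236.25 mm²); the cube at (11, 15) (footprint 19.5×5) is included at this height (area 97.50 mm²); the r=12 cylinder at (14, 7.5) gives a regular 16-gon of circumradius 12 (constant along its height) (area = (16/2)·12.000²·sin(360°/16) = 440.85 mm²); Taking the union: the regions partially overlap — summed areas 774.60 mm² minus the doubly-counted overlap 247.17 mm² gives 527.43 mm² — area = 527.43 mm²; the cylinder at (6.5, -3): section is a regular 16-gon, circumradius r=10.5 (area = (16/2)·10.500²·sin(360°/16) = 337.53 mm²); Combining (union): the regions partially overlap — summed areas 864.96 mm² minus the doubly-counted overlap 136.30 mm² gives 728.66 mm² — area = 728.66 mm². Checking containment: the cross-section at z = 21.56 is a subset of the cross-section at z = 18.48.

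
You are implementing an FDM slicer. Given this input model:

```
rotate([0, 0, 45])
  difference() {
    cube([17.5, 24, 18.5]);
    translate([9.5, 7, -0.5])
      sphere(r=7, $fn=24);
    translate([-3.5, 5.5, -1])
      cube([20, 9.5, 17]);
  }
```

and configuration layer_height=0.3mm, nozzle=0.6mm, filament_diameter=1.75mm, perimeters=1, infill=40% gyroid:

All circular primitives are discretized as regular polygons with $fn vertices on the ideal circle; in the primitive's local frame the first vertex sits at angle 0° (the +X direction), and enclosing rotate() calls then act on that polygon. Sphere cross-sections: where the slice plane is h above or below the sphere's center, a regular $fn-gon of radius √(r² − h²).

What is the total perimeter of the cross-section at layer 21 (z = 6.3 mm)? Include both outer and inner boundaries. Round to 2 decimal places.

116.05 mm

At z = 6.3 mm: the cube (footprint 17.5×24) is included at this height (perimeter 83.00 mm); the r=7 sphere at (9.5, 7) slices to a regular 24-gon of circumradius 1.661 (√(r²−h²) with h=6.8 from center) (perimeter = 2·24·1.661·sin(180°/24) = 10.41 mm); the cube at (-3.5, 5.5) (footprint 20×9.5) is included at this height (perimeter 59.00 mm); Taking the first minus the rest: starting from the 17.5×24 cube, the r=7 sphere at (9.5, 7) lies wholly inside it (removes its full 8.57 mm² and its 10.41 mm outline becomes a hole wall); the 20×9.5 cube at (-3.5, 5.5) partially overlaps it — only the 148.32 mm² overlap (of its 190.00 mm²) is removed, clipping the outline — boundary = 116.05 mm; (rotated 45° about Z; rotation is an isometry so areas/perimeters/island counts are preserved). Overall, the cross-section is a single solid region. Total boundary length (outer) = 116.05 mm.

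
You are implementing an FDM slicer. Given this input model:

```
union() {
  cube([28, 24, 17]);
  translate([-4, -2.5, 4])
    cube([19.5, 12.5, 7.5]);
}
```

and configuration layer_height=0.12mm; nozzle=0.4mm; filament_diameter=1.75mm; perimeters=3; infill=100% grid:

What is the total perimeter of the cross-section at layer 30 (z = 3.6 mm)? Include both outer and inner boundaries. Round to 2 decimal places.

At z = 3.6 mm: the 28×24 cube contributes its full rectangle (perimeter 104.00 mm); the cube at (-4, -2.5) is not intersected at this z (z outside [4, 11.5]); Combining (union): only the 28×24 cube is present, so the union is just that shape — boundary = 104.00 mm. Overall, the cross-section is a single solid region. Total boundary length (outer) = 104.00 mm.

104.00 mm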